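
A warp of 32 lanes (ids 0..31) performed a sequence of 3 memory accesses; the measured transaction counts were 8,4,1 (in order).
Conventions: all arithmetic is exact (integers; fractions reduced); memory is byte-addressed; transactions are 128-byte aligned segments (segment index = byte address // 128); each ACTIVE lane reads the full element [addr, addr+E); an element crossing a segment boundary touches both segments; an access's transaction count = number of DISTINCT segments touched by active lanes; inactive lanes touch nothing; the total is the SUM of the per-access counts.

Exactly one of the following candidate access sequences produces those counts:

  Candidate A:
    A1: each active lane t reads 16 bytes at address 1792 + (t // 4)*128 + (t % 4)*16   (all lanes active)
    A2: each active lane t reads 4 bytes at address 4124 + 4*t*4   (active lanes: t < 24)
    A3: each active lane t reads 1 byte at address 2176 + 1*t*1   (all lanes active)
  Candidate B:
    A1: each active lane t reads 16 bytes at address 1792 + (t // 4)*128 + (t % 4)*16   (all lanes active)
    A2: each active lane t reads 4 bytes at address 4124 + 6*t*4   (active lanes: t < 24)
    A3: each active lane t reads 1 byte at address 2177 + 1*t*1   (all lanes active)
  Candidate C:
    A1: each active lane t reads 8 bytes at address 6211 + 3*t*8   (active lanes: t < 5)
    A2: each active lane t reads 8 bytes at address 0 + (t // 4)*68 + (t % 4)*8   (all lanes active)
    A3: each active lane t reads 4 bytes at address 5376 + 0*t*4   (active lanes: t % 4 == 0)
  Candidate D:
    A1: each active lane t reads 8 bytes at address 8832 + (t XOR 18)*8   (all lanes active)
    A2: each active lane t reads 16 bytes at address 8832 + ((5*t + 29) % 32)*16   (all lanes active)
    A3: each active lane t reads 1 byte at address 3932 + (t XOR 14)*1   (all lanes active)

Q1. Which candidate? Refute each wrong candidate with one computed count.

B: A2 gives 5 transactions, not 4
C: A1 gives 2 transactions, not 8
D: A1 gives 2 transactions, not 8
A: all counts match (8,4,1)

Answer: A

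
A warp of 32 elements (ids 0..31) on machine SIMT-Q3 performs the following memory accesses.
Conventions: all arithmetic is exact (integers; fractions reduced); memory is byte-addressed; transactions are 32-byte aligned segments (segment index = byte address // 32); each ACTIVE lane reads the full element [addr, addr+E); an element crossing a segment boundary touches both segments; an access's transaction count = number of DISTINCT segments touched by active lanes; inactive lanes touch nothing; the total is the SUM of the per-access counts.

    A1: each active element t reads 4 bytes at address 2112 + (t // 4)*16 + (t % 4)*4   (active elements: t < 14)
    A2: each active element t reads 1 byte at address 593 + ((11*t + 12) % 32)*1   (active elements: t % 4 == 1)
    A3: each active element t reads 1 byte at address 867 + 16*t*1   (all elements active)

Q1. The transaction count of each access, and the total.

A1: 2 transactions
A2: 2 transactions
A3: 16 transactions

Answer: 2,2,16; total 20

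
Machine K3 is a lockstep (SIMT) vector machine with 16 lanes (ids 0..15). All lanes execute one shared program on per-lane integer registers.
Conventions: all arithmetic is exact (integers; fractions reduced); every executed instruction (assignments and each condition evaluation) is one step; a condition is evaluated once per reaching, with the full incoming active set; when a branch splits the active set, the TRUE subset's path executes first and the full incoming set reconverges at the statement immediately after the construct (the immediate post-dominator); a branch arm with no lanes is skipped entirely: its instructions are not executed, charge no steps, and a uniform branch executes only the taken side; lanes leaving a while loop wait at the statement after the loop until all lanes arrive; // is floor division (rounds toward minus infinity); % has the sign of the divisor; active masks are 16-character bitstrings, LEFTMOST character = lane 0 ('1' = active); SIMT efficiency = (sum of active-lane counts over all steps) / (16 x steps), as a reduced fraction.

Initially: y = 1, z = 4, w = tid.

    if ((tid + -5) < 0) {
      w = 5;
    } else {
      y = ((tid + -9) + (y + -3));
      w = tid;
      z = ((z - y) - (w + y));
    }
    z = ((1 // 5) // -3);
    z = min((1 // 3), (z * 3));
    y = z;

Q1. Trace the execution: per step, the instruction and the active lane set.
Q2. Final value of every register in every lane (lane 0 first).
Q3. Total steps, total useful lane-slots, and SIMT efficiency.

step 0: eval ((tid + -5) < 0)        1111111111111111
step 1: w <- 5                       1111100000000000
step 2: y <- ((tid + -9) + (y + -3)) 0000011111111111
step 3: w <- tid                     0000011111111111
step 4: z <- ((z - y) - (w + y))     0000011111111111
step 5: z <- ((1 // 5) // -3)        1111111111111111
step 6: z <- min((1 // 3), (z * 3))  1111111111111111
step 7: y <- z                       1111111111111111

Answer: 8 steps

y: 0,0,0,0,0,0,0,0,0,0,0,0,0,0,0,0
z: 0,0,0,0,0,0,0,0,0,0,0,0,0,0,0,0
w: 5,5,5,5,5,5,6,7,8,9,10,11,12,13,14,15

steps = 8; useful = 102; efficiency = 102/128 = 51/64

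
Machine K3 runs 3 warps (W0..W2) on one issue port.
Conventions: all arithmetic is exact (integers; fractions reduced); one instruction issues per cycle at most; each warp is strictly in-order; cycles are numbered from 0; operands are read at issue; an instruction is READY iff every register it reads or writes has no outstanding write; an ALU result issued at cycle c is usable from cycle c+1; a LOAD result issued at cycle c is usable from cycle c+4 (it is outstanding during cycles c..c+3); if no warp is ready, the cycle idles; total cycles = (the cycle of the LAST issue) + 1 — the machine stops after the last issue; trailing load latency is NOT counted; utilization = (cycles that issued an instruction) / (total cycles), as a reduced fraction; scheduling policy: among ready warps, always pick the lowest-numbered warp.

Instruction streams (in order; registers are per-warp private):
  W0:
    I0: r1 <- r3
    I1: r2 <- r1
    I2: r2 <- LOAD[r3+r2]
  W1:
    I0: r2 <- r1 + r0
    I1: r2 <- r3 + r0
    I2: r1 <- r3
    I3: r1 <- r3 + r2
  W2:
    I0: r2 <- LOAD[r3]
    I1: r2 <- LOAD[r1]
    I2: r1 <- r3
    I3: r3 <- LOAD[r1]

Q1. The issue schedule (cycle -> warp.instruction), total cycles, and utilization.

cycle 0: W0.I0
cycle 1: W0.I1
cycle 2: W0.I2
cycle 3: W1.I0
cycle 4: W1.I1
cycle 5: W1.I2
cycle 6: W1.I3
cycle 7: W2.I0
cycle 8: idle
cycle 9: idle
cycle 10: idle
cycle 11: W2.I1
cycle 12: W2.I2
cycle 13: W2.I3

Answer: 14 cycles, utilization 11/14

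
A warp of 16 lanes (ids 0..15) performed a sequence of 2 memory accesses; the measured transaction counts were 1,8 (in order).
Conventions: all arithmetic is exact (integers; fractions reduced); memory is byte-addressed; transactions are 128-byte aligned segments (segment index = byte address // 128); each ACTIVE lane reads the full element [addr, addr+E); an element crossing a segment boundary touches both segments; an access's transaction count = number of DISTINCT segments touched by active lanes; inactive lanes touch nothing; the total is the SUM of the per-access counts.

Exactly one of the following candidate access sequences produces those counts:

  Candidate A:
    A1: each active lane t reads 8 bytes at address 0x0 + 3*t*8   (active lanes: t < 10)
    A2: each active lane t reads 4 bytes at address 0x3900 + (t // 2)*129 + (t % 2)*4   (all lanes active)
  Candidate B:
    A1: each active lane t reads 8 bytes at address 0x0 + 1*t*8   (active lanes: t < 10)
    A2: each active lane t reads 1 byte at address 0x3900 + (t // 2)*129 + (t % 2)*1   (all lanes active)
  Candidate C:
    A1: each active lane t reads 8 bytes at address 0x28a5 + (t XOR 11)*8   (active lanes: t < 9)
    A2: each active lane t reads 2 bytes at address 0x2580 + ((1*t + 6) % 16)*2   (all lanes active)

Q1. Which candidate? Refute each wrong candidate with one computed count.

A: A1 gives 2 transactions, not 1
C: A1 gives 2 transactions, not 1
B: all counts match (1,8)

Answer: B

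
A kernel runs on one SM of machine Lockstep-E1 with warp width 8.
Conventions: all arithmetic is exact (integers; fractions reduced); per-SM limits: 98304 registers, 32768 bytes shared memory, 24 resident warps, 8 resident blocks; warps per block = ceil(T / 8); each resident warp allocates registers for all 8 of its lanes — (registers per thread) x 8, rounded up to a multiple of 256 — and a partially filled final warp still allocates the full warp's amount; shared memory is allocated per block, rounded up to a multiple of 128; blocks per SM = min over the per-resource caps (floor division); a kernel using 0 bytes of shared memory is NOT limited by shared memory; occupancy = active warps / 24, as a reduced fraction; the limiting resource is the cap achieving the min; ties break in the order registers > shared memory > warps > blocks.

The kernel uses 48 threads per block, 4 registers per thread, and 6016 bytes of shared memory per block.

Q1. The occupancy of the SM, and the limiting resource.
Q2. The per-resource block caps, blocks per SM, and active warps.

Answer: occupancy 1, limited by warps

registers: 64 blocks
shared memory: 5 blocks
warps: 4 blocks
blocks: 8 blocks

Answer: 4 blocks, 24 active warps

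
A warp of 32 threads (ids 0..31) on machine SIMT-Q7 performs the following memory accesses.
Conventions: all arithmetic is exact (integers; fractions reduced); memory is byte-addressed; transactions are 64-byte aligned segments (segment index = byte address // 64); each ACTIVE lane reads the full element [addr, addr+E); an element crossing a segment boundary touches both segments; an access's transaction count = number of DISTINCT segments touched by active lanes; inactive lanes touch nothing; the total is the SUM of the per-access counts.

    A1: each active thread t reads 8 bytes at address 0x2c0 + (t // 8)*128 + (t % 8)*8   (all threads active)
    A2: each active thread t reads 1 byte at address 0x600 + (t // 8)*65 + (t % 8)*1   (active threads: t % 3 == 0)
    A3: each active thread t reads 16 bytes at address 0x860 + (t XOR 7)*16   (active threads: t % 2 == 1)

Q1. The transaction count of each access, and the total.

A1: 4 transactions
A2: 4 transactions
A3: 9 transactions

Answer: 4,4,9; total 17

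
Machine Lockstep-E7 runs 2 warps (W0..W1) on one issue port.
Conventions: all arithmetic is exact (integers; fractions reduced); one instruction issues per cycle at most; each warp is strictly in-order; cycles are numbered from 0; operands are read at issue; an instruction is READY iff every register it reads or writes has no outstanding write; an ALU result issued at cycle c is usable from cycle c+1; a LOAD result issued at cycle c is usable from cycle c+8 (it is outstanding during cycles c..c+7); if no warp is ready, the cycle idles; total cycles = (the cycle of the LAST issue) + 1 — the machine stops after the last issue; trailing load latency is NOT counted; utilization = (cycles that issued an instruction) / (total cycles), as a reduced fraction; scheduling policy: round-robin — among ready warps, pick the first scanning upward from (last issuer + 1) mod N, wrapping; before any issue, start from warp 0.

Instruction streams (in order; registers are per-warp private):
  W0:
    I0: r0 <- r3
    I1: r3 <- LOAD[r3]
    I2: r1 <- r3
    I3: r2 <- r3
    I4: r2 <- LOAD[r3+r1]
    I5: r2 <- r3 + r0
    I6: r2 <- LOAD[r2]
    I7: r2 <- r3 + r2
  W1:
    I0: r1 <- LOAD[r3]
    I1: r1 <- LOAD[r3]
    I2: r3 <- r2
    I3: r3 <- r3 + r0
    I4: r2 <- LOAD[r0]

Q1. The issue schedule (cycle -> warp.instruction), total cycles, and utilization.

cycle 0: W0.I0
cycle 1: W1.I0
cycle 2: W0.I1
cycle 3: idle
cycle 4: idle
cycle 5: idle
cycle 6: idle
cycle 7: idle
cycle 8: idle
cycle 9: W1.I1
cycle 10: W0.I2
cycle 11: W1.I2
cycle 12: W0.I3
cycle 13: W1.I3
cycle 14: W0.I4
cycle 15: W1.I4
cycle 16: idle
cycle 17: idle
cycle 18: idle
cycle 19: idle
cycle 20: idle
cycle 21: idle
cycle 22: W0.I5
cycle 23: W0.I6
cycle 24: idle
cycle 25: idle
cycle 26: idle
cycle 27: idle
cycle 28: idle
cycle 29: idle
cycle 30: idle
cycle 31: W0.I7

Answer: 32 cycles, utilization 13/32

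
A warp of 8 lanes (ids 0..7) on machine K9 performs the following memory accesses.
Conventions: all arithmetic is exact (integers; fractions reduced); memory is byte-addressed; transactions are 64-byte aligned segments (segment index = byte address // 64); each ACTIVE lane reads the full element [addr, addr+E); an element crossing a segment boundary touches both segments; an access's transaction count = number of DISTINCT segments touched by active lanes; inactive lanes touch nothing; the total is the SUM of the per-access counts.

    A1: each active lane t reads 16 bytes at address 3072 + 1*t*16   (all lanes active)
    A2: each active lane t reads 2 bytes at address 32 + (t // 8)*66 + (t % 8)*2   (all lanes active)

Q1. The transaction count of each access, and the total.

A1: 2 transactions
A2: 1 transaction

Answer: 2,1; total 3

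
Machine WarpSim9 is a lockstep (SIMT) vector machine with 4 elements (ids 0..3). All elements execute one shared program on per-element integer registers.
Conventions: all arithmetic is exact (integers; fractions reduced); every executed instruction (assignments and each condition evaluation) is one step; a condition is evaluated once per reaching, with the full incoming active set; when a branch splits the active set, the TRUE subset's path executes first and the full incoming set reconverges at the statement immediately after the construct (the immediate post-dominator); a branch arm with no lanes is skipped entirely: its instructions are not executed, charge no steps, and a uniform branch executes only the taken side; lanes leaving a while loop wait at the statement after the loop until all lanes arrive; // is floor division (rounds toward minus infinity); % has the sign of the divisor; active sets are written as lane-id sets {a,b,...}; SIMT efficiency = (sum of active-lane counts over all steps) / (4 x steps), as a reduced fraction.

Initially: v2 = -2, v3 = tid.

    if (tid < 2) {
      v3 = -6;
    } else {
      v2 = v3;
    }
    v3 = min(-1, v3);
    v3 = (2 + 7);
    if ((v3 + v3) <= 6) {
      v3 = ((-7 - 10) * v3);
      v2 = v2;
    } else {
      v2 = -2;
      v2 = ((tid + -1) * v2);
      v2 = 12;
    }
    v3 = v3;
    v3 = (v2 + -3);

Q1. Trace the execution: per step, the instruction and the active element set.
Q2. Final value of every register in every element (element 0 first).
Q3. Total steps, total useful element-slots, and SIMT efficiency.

step 0: eval (tid < 2)               {0,1,2,3}
step 1: v3 <- -6                     {0,1}
step 2: v2 <- v3                     {2,3}
step 3: v3 <- min(-1, v3)            {0,1,2,3}
step 4: v3 <- (2 + 7)                {0,1,2,3}
step 5: eval ((v3 + v3) <= 6)        {0,1,2,3}
step 6: v2 <- -2                     {0,1,2,3}
step 7: v2 <- ((tid + -1) * v2)      {0,1,2,3}
step 8: v2 <- 12                     {0,1,2,3}
step 9: v3 <- v3                     {0,1,2,3}
step 10: v3 <- (v2 + -3)              {0,1,2,3}

Answer: 11 steps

v2: 12,12,12,12
v3: 9,9,9,9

steps = 11; useful = 40; efficiency = 40/44 = 10/11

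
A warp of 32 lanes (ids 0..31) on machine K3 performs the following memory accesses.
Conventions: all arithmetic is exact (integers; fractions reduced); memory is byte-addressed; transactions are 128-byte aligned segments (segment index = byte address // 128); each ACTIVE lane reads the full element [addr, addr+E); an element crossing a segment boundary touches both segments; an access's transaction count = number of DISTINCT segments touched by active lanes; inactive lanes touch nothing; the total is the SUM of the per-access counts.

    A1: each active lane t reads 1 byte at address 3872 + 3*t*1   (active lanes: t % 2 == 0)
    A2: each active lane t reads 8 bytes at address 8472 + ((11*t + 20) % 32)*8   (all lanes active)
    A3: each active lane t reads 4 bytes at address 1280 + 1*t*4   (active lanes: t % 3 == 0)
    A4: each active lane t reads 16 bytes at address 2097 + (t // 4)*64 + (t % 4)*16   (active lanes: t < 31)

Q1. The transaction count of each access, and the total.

A1: 1 transaction
A2: 3 transactions
A3: 1 transaction
A4: 5 transactions

Answer: 1,3,1,5; total 10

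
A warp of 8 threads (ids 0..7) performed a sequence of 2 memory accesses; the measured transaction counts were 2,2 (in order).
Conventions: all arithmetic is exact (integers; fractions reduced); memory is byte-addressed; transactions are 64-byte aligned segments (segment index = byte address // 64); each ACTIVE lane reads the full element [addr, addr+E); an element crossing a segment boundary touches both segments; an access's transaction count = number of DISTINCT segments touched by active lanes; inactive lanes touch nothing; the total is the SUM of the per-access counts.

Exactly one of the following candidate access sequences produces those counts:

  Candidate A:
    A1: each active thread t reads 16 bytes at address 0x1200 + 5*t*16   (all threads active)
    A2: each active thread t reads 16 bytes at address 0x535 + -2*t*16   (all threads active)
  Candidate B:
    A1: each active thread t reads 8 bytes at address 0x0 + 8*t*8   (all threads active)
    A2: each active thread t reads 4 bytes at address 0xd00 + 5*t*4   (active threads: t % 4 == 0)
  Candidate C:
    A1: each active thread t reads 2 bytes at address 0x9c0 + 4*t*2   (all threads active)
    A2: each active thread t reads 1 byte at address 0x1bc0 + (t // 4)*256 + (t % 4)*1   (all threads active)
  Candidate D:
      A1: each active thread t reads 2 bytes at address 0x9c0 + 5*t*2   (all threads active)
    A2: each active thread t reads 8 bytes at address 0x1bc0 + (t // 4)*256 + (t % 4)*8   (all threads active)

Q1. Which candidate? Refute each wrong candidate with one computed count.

A: A1 gives 8 transactions, not 2
B: A1 gives 8 transactions, not 2
C: A1 gives 1 transaction, not 2
D: all counts match (2,2)

Answer: D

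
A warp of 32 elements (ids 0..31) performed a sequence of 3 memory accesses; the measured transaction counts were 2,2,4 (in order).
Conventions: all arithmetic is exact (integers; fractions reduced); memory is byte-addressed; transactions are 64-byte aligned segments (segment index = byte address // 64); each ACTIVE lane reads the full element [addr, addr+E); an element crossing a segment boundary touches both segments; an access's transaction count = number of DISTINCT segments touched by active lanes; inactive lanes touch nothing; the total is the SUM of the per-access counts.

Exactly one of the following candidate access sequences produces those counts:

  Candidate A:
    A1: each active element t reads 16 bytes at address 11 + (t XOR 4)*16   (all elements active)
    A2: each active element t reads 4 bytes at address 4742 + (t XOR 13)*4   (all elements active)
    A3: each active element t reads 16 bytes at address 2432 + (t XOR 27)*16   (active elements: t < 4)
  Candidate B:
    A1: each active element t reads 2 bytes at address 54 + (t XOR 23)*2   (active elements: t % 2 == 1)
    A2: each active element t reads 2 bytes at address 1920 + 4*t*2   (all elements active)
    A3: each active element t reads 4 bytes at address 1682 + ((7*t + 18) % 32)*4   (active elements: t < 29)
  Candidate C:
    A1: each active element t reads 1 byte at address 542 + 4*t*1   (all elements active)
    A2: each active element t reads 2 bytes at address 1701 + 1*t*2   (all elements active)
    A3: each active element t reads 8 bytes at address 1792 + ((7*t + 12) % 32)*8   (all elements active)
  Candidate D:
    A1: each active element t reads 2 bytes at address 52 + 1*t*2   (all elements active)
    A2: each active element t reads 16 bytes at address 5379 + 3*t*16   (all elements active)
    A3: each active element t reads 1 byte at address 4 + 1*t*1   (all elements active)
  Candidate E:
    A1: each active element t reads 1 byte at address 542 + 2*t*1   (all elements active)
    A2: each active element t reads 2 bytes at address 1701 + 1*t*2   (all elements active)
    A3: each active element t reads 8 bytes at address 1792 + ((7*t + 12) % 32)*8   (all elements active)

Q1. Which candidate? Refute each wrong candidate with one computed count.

A: A1 gives 9 transactions, not 2
B: A2 gives 4 transactions, not 2
C: A1 gives 3 transactions, not 2
D: A2 gives 24 transactions, not 2
E: all counts match (2,2,4)

Answer: E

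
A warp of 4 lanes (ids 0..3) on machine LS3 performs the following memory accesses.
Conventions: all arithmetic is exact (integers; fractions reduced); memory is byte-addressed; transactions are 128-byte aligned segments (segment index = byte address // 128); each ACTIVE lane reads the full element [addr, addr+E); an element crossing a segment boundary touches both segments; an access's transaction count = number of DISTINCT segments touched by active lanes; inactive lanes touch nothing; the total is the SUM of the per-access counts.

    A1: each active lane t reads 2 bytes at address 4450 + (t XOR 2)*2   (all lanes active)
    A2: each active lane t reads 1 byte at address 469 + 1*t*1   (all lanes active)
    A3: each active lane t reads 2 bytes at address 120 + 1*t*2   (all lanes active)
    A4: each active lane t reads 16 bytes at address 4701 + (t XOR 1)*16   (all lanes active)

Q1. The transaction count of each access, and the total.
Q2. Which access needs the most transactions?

A1: 1 transaction
A2: 1 transaction
A3: 1 transaction
A4: 2 transactions

Answer: 1,1,1,2; total 5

Answer: A4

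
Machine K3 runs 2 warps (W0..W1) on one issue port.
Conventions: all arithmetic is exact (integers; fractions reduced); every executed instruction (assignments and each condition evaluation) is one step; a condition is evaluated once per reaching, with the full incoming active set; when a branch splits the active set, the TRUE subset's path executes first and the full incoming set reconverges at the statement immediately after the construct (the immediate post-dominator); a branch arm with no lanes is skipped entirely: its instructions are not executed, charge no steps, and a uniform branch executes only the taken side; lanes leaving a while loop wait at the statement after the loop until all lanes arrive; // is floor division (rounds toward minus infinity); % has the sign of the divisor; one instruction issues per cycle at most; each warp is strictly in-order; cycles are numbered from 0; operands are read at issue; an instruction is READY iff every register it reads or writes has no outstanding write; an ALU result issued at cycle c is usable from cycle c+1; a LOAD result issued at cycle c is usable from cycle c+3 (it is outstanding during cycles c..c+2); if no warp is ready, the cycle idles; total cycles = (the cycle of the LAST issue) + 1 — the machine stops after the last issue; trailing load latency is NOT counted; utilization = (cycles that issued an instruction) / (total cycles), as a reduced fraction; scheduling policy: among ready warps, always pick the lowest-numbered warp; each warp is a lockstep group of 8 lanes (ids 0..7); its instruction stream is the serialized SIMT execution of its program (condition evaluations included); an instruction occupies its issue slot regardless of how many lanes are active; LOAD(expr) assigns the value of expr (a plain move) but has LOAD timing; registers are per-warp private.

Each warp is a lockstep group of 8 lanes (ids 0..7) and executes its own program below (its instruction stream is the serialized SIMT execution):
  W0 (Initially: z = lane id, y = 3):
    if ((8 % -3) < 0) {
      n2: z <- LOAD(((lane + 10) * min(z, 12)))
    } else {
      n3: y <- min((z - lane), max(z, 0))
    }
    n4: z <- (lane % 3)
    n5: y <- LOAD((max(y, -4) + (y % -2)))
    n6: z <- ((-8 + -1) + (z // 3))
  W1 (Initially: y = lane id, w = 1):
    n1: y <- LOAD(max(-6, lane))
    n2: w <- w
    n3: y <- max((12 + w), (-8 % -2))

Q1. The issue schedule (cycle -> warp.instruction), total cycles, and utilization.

cycle 0: W0.I0
cycle 1: W0.I1
cycle 2: W1.I0
cycle 3: W1.I1
cycle 4: W0.I2
cycle 5: W0.I3
cycle 6: W0.I4
cycle 7: W1.I2

Answer: 8 cycles, utilization 1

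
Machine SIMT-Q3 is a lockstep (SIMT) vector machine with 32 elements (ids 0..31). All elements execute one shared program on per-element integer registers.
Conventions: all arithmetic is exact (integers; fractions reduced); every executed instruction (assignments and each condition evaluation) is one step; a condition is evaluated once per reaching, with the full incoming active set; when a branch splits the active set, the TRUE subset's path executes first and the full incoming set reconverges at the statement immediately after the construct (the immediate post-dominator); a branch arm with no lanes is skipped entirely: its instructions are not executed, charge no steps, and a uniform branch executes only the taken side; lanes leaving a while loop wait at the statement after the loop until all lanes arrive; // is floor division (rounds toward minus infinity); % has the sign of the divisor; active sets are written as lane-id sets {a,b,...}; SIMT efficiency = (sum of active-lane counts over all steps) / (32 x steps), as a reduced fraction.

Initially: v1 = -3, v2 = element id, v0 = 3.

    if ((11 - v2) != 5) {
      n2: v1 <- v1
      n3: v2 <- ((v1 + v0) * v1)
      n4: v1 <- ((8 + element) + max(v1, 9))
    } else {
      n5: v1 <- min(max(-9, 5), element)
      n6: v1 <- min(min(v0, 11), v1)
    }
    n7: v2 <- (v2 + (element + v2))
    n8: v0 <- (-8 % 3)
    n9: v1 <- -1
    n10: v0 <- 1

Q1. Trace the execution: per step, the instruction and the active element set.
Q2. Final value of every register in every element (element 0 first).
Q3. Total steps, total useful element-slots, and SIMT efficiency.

step 0: eval ((11 - v2) != 5)        {0,1,2,3,4,5,6,7,8,9,10,11,12,13,14,15,16,17,18,19,20,21,22,23,24,25,26,27,28,29,30,31}
step 1: v1 <- v1                     {0,1,2,3,4,5,7,8,9,10,11,12,13,14,15,16,17,18,19,20,21,22,23,24,25,26,27,28,29,30,31}
step 2: v2 <- ((v1 + v0) * v1)       {0,1,2,3,4,5,7,8,9,10,11,12,13,14,15,16,17,18,19,20,21,22,23,24,25,26,27,28,29,30,31}
step 3: v1 <- ((8 + element) + max(v1, 9)) {0,1,2,3,4,5,7,8,9,10,11,12,13,14,15,16,17,18,19,20,21,22,23,24,25,26,27,28,29,30,31}
step 4: v1 <- min(max(-9, 5), element) {6}
step 5: v1 <- min(min(v0, 11), v1)   {6}
step 6: v2 <- (v2 + (element + v2))  {0,1,2,3,4,5,6,7,8,9,10,11,12,13,14,15,16,17,18,19,20,21,22,23,24,25,26,27,28,29,30,31}
step 7: v0 <- (-8 % 3)               {0,1,2,3,4,5,6,7,8,9,10,11,12,13,14,15,16,17,18,19,20,21,22,23,24,25,26,27,28,29,30,31}
step 8: v1 <- -1                     {0,1,2,3,4,5,6,7,8,9,10,11,12,13,14,15,16,17,18,19,20,21,22,23,24,25,26,27,28,29,30,31}
step 9: v0 <- 1                      {0,1,2,3,4,5,6,7,8,9,10,11,12,13,14,15,16,17,18,19,20,21,22,23,24,25,26,27,28,29,30,31}

Answer: 10 steps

v1: -1,-1,-1,-1,-1,-1,-1,-1,-1,-1,-1,-1,-1,-1,-1,-1,-1,-1,-1,-1,-1,-1,-1,-1,-1,-1,-1,-1,-1,-1,-1,-1
v2: 0,1,2,3,4,5,18,7,8,9,10,11,12,13,14,15,16,17,18,19,20,21,22,23,24,25,26,27,28,29,30,31
v0: 1,1,1,1,1,1,1,1,1,1,1,1,1,1,1,1,1,1,1,1,1,1,1,1,1,1,1,1,1,1,1,1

steps = 10; useful = 255; efficiency = 255/320 = 51/64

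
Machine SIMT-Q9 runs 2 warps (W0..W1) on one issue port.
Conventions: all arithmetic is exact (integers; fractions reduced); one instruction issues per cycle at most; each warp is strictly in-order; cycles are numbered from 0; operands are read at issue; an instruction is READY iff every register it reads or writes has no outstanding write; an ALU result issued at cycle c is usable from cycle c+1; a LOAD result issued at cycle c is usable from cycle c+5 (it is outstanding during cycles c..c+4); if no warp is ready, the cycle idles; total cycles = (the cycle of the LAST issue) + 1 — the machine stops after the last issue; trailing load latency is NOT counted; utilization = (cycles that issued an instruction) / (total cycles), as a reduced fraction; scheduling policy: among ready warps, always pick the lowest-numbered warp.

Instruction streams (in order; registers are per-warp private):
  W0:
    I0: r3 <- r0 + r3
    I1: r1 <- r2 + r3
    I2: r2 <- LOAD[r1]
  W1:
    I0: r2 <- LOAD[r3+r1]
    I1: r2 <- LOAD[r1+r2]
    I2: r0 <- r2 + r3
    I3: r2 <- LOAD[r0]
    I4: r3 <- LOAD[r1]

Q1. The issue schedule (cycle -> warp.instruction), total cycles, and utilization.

cycle 0: W0.I0
cycle 1: W0.I1
cycle 2: W0.I2
cycle 3: W1.I0
cycle 4: idle
cycle 5: idle
cycle 6: idle
cycle 7: idle
cycle 8: W1.I1
cycle 9: idle
cycle 10: idle
cycle 11: idle
cycle 12: idle
cycle 13: W1.I2
cycle 14: W1.I3
cycle 15: W1.I4

Answer: 16 cycles, utilization 1/2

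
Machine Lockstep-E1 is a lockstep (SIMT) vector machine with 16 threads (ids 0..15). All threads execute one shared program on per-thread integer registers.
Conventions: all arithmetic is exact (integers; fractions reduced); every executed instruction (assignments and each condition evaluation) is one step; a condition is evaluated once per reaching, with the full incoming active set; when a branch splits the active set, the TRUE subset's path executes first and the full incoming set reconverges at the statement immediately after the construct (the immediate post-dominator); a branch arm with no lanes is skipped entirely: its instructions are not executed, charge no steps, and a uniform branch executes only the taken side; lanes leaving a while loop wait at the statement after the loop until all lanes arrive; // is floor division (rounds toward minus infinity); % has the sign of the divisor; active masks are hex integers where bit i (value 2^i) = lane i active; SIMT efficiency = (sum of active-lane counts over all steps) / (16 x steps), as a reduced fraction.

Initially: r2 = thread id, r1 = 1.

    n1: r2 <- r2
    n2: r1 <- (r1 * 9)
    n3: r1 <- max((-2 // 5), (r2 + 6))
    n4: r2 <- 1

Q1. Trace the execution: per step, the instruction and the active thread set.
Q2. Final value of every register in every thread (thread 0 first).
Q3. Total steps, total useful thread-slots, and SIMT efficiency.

step 0: r2 <- r2                     0xffff
step 1: r1 <- (r1 * 9)               0xffff
step 2: r1 <- max((-2 // 5), (r2 + 6)) 0xffff
step 3: r2 <- 1                      0xffff

Answer: 4 steps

r2: 1,1,1,1,1,1,1,1,1,1,1,1,1,1,1,1
r1: 6,7,8,9,10,11,12,13,14,15,16,17,18,19,20,21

steps = 4; useful = 64; efficiency = 64/64 = 1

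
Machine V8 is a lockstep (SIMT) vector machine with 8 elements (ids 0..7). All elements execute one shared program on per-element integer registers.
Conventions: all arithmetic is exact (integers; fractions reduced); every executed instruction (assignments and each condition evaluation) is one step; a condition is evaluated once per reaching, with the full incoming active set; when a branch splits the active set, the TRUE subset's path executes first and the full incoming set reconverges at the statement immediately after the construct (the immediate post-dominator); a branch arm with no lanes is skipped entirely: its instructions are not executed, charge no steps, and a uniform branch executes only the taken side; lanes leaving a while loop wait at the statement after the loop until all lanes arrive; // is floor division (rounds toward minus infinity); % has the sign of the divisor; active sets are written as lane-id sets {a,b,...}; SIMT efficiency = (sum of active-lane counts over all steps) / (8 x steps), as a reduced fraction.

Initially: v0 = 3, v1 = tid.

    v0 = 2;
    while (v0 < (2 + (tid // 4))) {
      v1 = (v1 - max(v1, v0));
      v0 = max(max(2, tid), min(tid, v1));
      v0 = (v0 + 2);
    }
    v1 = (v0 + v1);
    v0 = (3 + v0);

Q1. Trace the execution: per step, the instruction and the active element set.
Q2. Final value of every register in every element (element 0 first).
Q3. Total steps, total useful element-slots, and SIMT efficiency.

step 0: v0 <- 2                      {0,1,2,3,4,5,6,7}
step 1: eval (v0 < (2 + (tid // 4))) {0,1,2,3,4,5,6,7}
step 2: v1 <- (v1 - max(v1, v0))     {4,5,6,7}
step 3: v0 <- max(max(2, tid), min(tid, v1)) {4,5,6,7}
step 4: v0 <- (v0 + 2)               {4,5,6,7}
step 5: eval (v0 < (2 + (tid // 4))) {4,5,6,7}
step 6: v1 <- (v0 + v1)              {0,1,2,3,4,5,6,7}
step 7: v0 <- (3 + v0)               {0,1,2,3,4,5,6,7}

Answer: 8 steps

v0: 5,5,5,5,9,10,11,12
v1: 2,3,4,5,6,7,8,9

steps = 8; useful = 48; efficiency = 48/64 = 3/4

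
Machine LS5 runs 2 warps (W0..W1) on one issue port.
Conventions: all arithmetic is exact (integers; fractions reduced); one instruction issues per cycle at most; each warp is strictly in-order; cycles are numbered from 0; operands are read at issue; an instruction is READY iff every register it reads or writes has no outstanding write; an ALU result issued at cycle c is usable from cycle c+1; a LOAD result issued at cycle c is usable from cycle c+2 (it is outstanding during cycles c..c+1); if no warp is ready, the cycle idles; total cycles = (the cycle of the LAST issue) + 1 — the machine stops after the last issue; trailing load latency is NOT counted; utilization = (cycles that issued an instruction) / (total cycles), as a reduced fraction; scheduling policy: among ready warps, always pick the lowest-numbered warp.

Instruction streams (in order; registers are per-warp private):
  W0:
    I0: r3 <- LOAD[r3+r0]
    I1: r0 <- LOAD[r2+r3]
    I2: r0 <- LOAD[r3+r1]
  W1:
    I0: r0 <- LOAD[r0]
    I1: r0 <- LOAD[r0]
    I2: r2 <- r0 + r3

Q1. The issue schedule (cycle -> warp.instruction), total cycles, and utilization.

cycle 0: W0.I0
cycle 1: W1.I0
cycle 2: W0.I1
cycle 3: W1.I1
cycle 4: W0.I2
cycle 5: W1.I2

Answer: 6 cycles, utilization 1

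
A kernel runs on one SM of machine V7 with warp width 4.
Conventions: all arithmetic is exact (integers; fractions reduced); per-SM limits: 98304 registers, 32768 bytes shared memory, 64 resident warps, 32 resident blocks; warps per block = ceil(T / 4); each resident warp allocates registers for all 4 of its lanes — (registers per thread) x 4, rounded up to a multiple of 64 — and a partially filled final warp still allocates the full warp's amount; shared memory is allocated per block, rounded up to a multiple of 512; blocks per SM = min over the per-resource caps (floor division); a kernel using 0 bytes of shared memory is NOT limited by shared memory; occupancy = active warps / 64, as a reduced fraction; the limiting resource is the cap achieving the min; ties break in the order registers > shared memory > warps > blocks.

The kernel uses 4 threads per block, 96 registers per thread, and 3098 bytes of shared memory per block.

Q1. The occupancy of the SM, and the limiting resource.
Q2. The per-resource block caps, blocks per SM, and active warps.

Answer: occupancy 9/64, limited by shared memory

registers: 256 blocks
shared memory: 9 blocks
warps: 64 blocks
blocks: 32 blocks

Answer: 9 blocks, 9 active warps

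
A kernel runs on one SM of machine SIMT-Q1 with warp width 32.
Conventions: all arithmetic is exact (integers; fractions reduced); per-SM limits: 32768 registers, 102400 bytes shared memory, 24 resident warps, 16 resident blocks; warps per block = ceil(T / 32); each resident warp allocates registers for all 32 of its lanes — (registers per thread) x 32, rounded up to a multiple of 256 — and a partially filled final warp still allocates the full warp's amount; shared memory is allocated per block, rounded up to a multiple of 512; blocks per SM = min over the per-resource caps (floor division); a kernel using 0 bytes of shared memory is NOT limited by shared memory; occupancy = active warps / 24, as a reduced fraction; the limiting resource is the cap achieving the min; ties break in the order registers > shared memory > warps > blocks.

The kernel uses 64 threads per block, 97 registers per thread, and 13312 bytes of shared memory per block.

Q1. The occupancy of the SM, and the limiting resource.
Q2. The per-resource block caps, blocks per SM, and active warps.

Answer: occupancy 1/3, limited by registers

registers: 4 blocks
shared memory: 7 blocks
warps: 12 blocks
blocks: 16 blocks

Answer: 4 blocks, 8 active warps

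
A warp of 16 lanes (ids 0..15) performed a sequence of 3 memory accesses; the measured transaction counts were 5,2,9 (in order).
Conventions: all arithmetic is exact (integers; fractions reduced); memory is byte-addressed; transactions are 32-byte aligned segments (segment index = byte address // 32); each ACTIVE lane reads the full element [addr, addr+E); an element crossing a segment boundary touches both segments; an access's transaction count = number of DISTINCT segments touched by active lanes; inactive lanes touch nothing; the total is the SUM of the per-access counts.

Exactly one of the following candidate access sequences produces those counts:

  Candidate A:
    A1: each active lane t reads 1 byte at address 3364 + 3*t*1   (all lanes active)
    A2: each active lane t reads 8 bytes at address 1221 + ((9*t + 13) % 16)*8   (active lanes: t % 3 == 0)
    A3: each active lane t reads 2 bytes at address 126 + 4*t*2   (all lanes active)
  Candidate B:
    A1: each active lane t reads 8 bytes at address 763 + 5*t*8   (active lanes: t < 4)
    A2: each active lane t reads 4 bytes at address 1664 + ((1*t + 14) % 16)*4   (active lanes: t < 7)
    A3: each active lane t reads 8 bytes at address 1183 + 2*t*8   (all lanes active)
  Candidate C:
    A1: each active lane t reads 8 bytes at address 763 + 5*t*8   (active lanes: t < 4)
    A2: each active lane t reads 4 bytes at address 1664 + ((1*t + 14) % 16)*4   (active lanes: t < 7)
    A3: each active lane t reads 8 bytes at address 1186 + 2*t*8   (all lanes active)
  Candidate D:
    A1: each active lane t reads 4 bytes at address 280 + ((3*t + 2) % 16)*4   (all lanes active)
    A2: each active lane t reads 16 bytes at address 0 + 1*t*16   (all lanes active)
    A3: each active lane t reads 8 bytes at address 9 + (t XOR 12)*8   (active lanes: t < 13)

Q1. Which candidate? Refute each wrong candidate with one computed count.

A: A1 gives 2 transactions, not 5
C: A3 gives 8 transactions, not 9
D: A1 gives 3 transactions, not 5
B: all counts match (5,2,9)

Answer: B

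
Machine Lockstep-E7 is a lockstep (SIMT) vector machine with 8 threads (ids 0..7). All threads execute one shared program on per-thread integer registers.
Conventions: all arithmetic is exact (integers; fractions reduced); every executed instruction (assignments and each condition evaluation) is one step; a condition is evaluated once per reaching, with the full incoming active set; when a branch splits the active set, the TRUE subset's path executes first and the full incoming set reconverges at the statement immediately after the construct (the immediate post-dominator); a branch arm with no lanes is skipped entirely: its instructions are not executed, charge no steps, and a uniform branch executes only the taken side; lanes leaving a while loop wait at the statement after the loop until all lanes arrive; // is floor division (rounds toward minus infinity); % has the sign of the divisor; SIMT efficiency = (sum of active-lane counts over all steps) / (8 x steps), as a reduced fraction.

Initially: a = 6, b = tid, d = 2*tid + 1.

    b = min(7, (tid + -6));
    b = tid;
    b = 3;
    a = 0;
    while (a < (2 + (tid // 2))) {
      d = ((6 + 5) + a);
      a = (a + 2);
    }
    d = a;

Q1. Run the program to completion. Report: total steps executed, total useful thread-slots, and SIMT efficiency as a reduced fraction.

Answer: 15 steps, 96 useful, 4/5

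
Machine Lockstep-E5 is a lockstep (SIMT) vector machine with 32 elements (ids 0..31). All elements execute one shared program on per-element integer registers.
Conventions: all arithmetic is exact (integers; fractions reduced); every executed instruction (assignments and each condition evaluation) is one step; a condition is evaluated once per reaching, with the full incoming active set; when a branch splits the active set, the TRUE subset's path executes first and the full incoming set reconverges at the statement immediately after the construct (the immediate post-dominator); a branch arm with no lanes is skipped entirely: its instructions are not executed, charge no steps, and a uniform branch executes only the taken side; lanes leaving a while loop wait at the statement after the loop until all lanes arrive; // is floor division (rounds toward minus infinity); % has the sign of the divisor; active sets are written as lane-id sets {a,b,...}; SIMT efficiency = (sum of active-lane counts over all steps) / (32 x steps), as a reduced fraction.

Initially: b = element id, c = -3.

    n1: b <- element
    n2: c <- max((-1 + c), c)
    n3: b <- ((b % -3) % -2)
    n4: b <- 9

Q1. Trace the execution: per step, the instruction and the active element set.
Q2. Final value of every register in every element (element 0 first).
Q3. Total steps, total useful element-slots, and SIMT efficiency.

step 0: b <- element                 {0,1,2,3,4,5,6,7,8,9,10,11,12,13,14,15,16,17,18,19,20,21,22,23,24,25,26,27,28,29,30,31}
step 1: c <- max((-1 + c), c)        {0,1,2,3,4,5,6,7,8,9,10,11,12,13,14,15,16,17,18,19,20,21,22,23,24,25,26,27,28,29,30,31}
step 2: b <- ((b % -3) % -2)         {0,1,2,3,4,5,6,7,8,9,10,11,12,13,14,15,16,17,18,19,20,21,22,23,24,25,26,27,28,29,30,31}
step 3: b <- 9                       {0,1,2,3,4,5,6,7,8,9,10,11,12,13,14,15,16,17,18,19,20,21,22,23,24,25,26,27,28,29,30,31}

Answer: 4 steps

b: 9,9,9,9,9,9,9,9,9,9,9,9,9,9,9,9,9,9,9,9,9,9,9,9,9,9,9,9,9,9,9,9
c: -3,-3,-3,-3,-3,-3,-3,-3,-3,-3,-3,-3,-3,-3,-3,-3,-3,-3,-3,-3,-3,-3,-3,-3,-3,-3,-3,-3,-3,-3,-3,-3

steps = 4; useful = 128; efficiency = 128/128 = 1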